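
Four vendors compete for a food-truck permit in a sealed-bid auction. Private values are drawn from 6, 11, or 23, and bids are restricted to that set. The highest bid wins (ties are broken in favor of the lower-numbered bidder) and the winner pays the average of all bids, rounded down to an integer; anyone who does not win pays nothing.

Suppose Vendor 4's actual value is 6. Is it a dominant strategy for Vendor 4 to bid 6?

Check each profile of the others' bids and compare truth against every alternative bid.
Others bid (6, 6, 6): truth gives 0, best alternative gives -1.
Others bid (6, 6, 11): truth gives 0, best alternative gives 0.
Others bid (6, 6, 23): truth gives 0, best alternative gives 0.
Others bid (6, 11, 6): truth gives 0, best alternative gives 0.
Others bid (6, 11, 11): truth gives 0, best alternative gives 0.
Others bid (6, 11, 23): truth gives 0, best alternative gives 0.
(Remaining 21 profiles checked similarly; truth is weakly best in each.)
In every case the truthful bid is at least as good as any alternative, so it is a dominant strategy.

Yes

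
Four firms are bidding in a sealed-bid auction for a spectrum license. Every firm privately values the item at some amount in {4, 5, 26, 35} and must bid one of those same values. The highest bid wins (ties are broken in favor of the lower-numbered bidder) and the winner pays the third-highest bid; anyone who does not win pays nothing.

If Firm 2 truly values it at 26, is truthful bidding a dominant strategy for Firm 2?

Consider the case where Firm 1 bids 4, Firm 3 bids 4 and Firm 4 bids 35.
Truthful bid 26: loses, pays 0, utility 0.
Bid 35 instead: wins, pays 4, utility 26 - 4 = 22.
Since 22 > 0, bidding 35 is strictly better here, so truthful bidding is not dominant.

No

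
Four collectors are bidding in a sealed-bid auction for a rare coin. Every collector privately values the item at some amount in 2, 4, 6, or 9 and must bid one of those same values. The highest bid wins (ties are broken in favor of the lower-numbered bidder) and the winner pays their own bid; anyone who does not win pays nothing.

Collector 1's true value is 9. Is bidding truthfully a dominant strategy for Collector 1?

Consider the case where Collector 2 bids 2, Collector 3 bids 2 and Collector 4 bids 2.
Truthful bid 9: wins, pays 9, utility 9 - 9 = 0.
Bid 2 instead: wins, pays 2, utility 9 - 2 = 7.
Since 7 > 0, bidding 2 is strictly better here, so truthful bidding is not dominant.

No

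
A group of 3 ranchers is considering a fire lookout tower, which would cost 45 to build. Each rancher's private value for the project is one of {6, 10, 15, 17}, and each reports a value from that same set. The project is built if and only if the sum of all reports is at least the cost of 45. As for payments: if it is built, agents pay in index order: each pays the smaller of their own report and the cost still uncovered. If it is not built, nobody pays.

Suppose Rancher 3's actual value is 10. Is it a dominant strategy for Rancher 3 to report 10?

Check each profile of the others' reports and compare truth against every alternative report.
Others report (6, 6): truth gives 0, best alternative gives 0.
Others report (6, 10): truth gives 0, best alternative gives 0.
Others report (6, 15): truth gives 0, best alternative gives 0.
Others report (6, 17): truth gives 0, best alternative gives 0.
Others report (10, 6): truth gives 0, best alternative gives 0.
Others report (10, 10): truth gives 0, best alternative gives 0.
(Remaining 10 profiles checked similarly; truth is weakly best in each.)
In every case the truthful report is at least as good as any alternative, so it is a dominant strategy.

Yes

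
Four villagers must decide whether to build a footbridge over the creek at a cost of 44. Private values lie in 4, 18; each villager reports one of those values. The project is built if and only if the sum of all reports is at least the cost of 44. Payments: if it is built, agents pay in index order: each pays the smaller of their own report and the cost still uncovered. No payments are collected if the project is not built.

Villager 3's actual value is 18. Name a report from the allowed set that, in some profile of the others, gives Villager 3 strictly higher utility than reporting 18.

Suppose Villager 1 reports 4, Villager 2 reports 18 and Villager 4 reports 18.
Report 18: project built, pays 18, utility 18 - 18 = 0.
Report 4: project built, pays 4, utility 18 - 4 = 14.
So reporting 4 beats truth here (14 > 0).

4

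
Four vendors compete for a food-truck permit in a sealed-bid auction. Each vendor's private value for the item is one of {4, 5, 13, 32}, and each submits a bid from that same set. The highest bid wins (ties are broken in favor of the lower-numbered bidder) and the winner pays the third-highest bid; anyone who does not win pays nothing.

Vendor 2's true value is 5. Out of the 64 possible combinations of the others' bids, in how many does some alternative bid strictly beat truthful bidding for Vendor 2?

Others bid (4, 4, 13): truth gives 0; bid 13 gives 1 > 0. Violating.
Others bid (4, 4, 32): truth gives 0; bid 32 gives 1 > 0. Violating.
Others bid (4, 13, 4): truth gives 0; bid 13 gives 1 > 0. Violating.
Others bid (4, 32, 4): truth gives 0; bid 32 gives 1 > 0. Violating.
Others bid (4, 4, 4): truth gives 1; no alternative beats it.
Others bid (4, 4, 5): truth gives 1; no alternative beats it.
(Checking all 64 profiles: 6 have a profitable deviation, 58 do not.)

6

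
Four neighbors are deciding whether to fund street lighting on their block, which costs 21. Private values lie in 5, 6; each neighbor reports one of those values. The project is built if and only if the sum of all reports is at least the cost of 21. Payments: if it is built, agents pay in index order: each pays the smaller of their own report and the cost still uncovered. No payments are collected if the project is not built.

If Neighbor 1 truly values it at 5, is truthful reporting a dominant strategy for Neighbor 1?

Check each profile of the others' reports and compare truth against every alternative report.
Others report (5, 5, 5): truth gives 0, best alternative gives -1.
Others report (5, 5, 6): truth gives 0, best alternative gives -1.
Others report (5, 6, 5): truth gives 0, best alternative gives -1.
Others report (5, 6, 6): truth gives 0, best alternative gives -1.
Others report (6, 5, 5): truth gives 0, best alternative gives -1.
Others report (6, 5, 6): truth gives 0, best alternative gives -1.
(Remaining 2 profiles checked similarly; truth is weakly best in each.)
In every case the truthful report is at least as good as any alternative, so it is a dominant strategy.

Yes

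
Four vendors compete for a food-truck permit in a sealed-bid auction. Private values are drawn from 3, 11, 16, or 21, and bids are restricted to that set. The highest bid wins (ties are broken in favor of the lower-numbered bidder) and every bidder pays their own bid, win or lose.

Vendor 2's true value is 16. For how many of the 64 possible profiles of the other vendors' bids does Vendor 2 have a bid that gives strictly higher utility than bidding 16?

Others bid (3, 3, 3): truth gives 0; bid 11 gives 5 > 0. Violating.
Others bid (3, 3, 11): truth gives 0; bid 11 gives 5 > 0. Violating.
Others bid (3, 3, 21): truth gives -16; bid 3 gives -3 > -16. Violating.
Others bid (3, 11, 3): truth gives 0; bid 11 gives 5 > 0. Violating.
Others bid (3, 3, 16): truth gives 0; no alternative beats it.
Others bid (3, 11, 16): truth gives 0; no alternative beats it.
(Checking all 64 profiles: 50 have a profitable deviation, 14 do not.)

50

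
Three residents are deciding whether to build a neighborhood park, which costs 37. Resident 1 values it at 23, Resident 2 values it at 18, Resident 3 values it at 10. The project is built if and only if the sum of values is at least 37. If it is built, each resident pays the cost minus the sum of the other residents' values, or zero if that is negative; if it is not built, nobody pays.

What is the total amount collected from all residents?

Total value 51 ≥ cost 37, so it is built.
Resident 1: others sum to 28; max(0, 37 - 28) = 9.
Resident 2: others sum to 33; max(0, 37 - 33) = 4.
Resident 3: others sum to 41; max(0, 37 - 41) = 0.
Total collected = 9 + 4 + 0 = 13.

13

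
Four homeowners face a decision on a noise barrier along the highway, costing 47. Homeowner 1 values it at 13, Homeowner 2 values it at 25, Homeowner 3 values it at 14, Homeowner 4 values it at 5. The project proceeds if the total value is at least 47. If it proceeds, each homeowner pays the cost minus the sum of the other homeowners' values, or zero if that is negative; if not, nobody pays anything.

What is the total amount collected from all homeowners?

22

Total value 57 ≥ cost 47, so it is built.
Homeowner 1: others sum to 44; max(0, 47 - 44) = 3.
Homeowner 2: others sum to 32; max(0, 47 - 32) = 15.
Homeowner 3: others sum to 43; max(0, 47 - 43) = 4.
Homeowner 4: others sum to 52; max(0, 47 - 52) = 0.
Total collected = 3 + 15 + 4 + 0 = 22.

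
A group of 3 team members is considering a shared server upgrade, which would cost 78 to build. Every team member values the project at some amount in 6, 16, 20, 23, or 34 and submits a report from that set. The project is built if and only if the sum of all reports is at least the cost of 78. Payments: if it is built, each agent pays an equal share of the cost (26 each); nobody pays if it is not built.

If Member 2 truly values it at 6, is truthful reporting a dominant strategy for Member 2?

Check each profile of the others' reports and compare truth against every alternative report.
Others report (34, 34): truth gives 0, best alternative gives -20.
Others report (6, 6): truth gives 0, best alternative gives 0.
Others report (6, 16): truth gives 0, best alternative gives 0.
Others report (6, 20): truth gives 0, best alternative gives 0.
Others report (6, 23): truth gives 0, best alternative gives 0.
Others report (6, 34): truth gives 0, best alternative gives 0.
(Remaining 19 profiles checked similarly; truth is weakly best in each.)
In every case the truthful report is at least as good as any alternative, so it is a dominant strategy.

Yes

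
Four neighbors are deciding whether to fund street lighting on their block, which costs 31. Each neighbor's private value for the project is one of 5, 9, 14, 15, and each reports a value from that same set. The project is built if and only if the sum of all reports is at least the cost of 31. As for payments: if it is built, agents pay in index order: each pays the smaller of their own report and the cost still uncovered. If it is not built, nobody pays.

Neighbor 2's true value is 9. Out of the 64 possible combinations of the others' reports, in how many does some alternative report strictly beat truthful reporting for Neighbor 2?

Others report (5, 9, 14): truth gives 0; report 5 gives 4 > 0. Violating.
Others report (5, 9, 15): truth gives 0; report 5 gives 4 > 0. Violating.
Others report (5, 14, 9): truth gives 0; report 5 gives 4 > 0. Violating.
Others report (5, 14, 14): truth gives 0; report 5 gives 4 > 0. Violating.
Others report (5, 5, 5): truth gives 0; no alternative beats it.
Others report (5, 5, 9): truth gives 0; no alternative beats it.
(Checking all 64 profiles: 51 have a profitable deviation, 13 do not.)

51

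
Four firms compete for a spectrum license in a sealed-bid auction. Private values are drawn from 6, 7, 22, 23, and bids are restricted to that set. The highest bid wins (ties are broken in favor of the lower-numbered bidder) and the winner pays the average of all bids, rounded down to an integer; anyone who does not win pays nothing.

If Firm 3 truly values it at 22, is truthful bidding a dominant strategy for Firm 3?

Consider the case where Firm 1 bids 6, Firm 2 bids 6 and Firm 4 bids 6.
Truthful bid 22: wins, pays 10, utility 22 - 10 = 12.
Bid 7 instead: wins, pays 6, utility 22 - 6 = 16.
Since 16 > 12, bidding 7 is strictly better here, so truthful bidding is not dominant.

No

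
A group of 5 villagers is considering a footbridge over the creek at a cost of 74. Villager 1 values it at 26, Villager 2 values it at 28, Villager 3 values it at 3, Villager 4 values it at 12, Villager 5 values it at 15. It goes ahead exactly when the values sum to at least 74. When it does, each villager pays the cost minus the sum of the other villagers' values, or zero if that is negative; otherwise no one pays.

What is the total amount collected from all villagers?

Total value 84 ≥ cost 74, so it is built.
Villager 1: others sum to 58; max(0, 74 - 58) = 16.
Villager 2: others sum to 56; max(0, 74 - 56) = 18.
Villager 3: others sum to 81; max(0, 74 - 81) = 0.
Villager 4: others sum to 72; max(0, 74 - 72) = 2.
Villager 5: others sum to 69; max(0, 74 - 69) = 5.
Total collected = 16 + 18 + 0 + 2 + 5 = 41.

41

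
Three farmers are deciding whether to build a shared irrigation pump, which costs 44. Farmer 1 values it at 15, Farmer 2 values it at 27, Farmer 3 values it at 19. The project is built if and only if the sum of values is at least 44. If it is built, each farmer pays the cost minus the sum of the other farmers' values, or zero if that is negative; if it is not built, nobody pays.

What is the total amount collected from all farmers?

12

Total value 61 ≥ cost 44, so it is built.
Farmer 1: others sum to 46; max(0, 44 - 46) = 0.
Farmer 2: others sum to 34; max(0, 44 - 34) = 10.
Farmer 3: others sum to 42; max(0, 44 - 42) = 2.
Total collected = 0 + 10 + 2 = 12.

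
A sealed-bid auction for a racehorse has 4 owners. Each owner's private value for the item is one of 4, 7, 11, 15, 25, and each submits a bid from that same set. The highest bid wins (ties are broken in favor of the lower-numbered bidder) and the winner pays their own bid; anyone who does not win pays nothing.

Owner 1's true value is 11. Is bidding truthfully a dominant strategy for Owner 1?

No

Consider the case where Owner 2 bids 4, Owner 3 bids 4 and Owner 4 bids 4.
Truthful bid 11: wins, pays 11, utility 11 - 11 = 0.
Bid 4 instead: wins, pays 4, utility 11 - 4 = 7.
Since 7 > 0, bidding 4 is strictly better here, so truthful bidding is not dominant.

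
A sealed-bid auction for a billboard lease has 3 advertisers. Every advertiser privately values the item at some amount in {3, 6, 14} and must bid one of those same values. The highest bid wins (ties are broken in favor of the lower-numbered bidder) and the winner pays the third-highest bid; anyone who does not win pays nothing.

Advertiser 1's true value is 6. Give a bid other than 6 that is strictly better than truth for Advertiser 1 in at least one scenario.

Suppose Advertiser 2 bids 3 and Advertiser 3 bids 14.
Bid 6: loses, pays 0, utility 0.
Bid 14: wins, pays 3, utility 6 - 3 = 3.
So bidding 14 beats truth here (3 > 0).

14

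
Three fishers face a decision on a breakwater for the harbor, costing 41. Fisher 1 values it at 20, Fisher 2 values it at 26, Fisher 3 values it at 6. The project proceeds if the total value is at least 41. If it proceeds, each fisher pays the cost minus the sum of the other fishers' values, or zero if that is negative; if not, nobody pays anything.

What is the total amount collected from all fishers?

24

Total value 52 ≥ cost 41, so it is built.
Fisher 1: others sum to 32; max(0, 41 - 32) = 9.
Fisher 2: others sum to 26; max(0, 41 - 26) = 15.
Fisher 3: others sum to 46; max(0, 41 - 46) = 0.
Total collected = 9 + 15 + 0 = 24.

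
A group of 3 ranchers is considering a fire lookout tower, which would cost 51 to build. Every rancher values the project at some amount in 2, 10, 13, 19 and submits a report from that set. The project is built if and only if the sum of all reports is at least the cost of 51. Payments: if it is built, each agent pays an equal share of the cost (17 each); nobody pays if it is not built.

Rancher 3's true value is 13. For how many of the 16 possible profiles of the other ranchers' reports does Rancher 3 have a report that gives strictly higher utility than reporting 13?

Others report (19, 19): truth gives -4; report 2 gives 0 > -4. Violating.
Others report (2, 2): truth gives 0; no alternative beats it.
Others report (2, 10): truth gives 0; no alternative beats it.
(Checking all 16 profiles: 1 has a profitable deviation, 15 do not.)

1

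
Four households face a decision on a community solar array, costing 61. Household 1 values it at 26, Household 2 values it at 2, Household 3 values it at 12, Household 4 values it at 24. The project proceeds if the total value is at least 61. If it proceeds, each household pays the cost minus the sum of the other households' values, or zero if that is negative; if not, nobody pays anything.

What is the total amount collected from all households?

Total value 64 ≥ cost 61, so it is built.
Household 1: others sum to 38; max(0, 61 - 38) = 23.
Household 2: others sum to 62; max(0, 61 - 62) = 0.
Household 3: others sum to 52; max(0, 61 - 52) = 9.
Household 4: others sum to 40; max(0, 61 - 40) = 21.
Total collected = 23 + 0 + 9 + 21 = 53.

53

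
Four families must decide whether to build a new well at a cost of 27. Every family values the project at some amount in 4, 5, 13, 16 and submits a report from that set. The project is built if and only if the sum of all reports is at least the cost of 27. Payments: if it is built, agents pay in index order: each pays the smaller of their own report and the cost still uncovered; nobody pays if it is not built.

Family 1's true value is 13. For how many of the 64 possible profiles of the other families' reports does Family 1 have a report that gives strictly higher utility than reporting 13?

Others report (4, 4, 16): truth gives 0; report 4 gives 9 > 0. Violating.
Others report (4, 5, 13): truth gives 0; report 5 gives 8 > 0. Violating.
Others report (4, 5, 16): truth gives 0; report 4 gives 9 > 0. Violating.
Others report (4, 13, 5): truth gives 0; report 5 gives 8 > 0. Violating.
Others report (4, 4, 4): truth gives 0; no alternative beats it.
Others report (4, 4, 5): truth gives 0; no alternative beats it.
(Checking all 64 profiles: 53 have a profitable deviation, 11 do not.)

53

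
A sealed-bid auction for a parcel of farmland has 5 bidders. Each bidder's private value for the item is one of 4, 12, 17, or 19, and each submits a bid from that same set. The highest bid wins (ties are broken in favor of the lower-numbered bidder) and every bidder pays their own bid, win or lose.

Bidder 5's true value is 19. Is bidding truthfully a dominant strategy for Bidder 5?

No

Consider the case where Bidder 1 bids 4, Bidder 2 bids 4, Bidder 3 bids 4 and Bidder 4 bids 4.
Truthful bid 19: wins, pays 19, utility 19 - 19 = 0.
Bid 12 instead: wins, pays 12, utility 19 - 12 = 7.
Since 7 > 0, bidding 12 is strictly better here, so truthful bidding is not dominant.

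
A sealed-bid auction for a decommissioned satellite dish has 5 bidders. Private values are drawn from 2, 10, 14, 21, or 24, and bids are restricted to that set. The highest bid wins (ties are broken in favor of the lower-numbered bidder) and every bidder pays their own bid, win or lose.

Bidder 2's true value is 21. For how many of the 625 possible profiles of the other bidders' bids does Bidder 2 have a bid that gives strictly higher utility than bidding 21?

Others bid (2, 2, 2, 2): truth gives 0; bid 10 gives 11 > 0. Violating.
Others bid (2, 2, 2, 10): truth gives 0; bid 10 gives 11 > 0. Violating.
Others bid (2, 2, 2, 14): truth gives 0; bid 14 gives 7 > 0. Violating.
Others bid (2, 2, 2, 24): truth gives -21; bid 2 gives -2 > -21. Violating.
Others bid (2, 2, 2, 21): truth gives 0; no alternative beats it.
Others bid (2, 2, 10, 21): truth gives 0; no alternative beats it.
(Checking all 625 profiles: 487 have a profitable deviation, 138 do not.)

487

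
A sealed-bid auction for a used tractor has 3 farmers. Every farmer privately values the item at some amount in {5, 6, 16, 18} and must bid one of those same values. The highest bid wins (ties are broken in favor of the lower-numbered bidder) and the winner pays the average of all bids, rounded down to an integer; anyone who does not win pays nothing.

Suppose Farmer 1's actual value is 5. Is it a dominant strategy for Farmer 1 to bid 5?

Yes

Check each profile of the others' bids and compare truth against every alternative bid.
Others bid (6, 6): truth gives 0, best alternative gives -1.
Others bid (5, 5): truth gives 0, best alternative gives 0.
Others bid (5, 6): truth gives 0, best alternative gives 0.
Others bid (5, 16): truth gives 0, best alternative gives 0.
Others bid (5, 18): truth gives 0, best alternative gives 0.
Others bid (6, 5): truth gives 0, best alternative gives 0.
(Remaining 10 profiles checked similarly; truth is weakly best in each.)
In every case the truthful bid is at least as good as any alternative, so it is a dominant strategy.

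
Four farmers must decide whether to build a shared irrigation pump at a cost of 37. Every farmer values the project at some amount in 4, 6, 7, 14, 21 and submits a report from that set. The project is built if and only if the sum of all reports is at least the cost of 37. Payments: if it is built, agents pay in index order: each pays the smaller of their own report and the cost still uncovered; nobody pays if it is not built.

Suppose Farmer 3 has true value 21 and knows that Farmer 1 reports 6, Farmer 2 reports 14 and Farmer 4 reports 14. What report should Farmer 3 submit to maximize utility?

Report 4: project built, pays 4, utility 21 - 4 = 17.
Report 6: project built, pays 6, utility 21 - 6 = 15.
Report 7: project built, pays 7, utility 21 - 7 = 14.
Report 14: project built, pays 14, utility 21 - 14 = 7.
Report 21: project built, pays 17, utility 21 - 17 = 4.
The best choice is 4 with utility 17.

4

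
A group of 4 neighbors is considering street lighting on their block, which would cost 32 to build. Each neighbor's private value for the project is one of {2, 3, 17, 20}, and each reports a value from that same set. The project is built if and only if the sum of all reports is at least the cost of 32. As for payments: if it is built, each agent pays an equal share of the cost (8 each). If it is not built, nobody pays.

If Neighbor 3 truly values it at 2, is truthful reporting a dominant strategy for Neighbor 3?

Yes

Check each profile of the others' reports and compare truth against every alternative report.
Others report (2, 17, 17): truth gives -6, best alternative gives -6.
Others report (2, 17, 20): truth gives -6, best alternative gives -6.
Others report (2, 20, 17): truth gives -6, best alternative gives -6.
Others report (2, 20, 20): truth gives -6, best alternative gives -6.
Others report (3, 17, 17): truth gives -6, best alternative gives -6.
Others report (3, 17, 20): truth gives -6, best alternative gives -6.
(Remaining 58 profiles checked similarly; truth is weakly best in each.)
In every case the truthful report is at least as good as any alternative, so it is a dominant strategy.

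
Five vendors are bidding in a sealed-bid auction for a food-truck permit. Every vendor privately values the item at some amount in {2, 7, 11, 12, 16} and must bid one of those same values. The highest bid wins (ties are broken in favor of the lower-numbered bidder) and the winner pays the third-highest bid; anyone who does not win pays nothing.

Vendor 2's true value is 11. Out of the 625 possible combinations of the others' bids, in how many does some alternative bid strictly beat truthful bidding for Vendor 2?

64

Others bid (2, 2, 2, 12): truth gives 0; bid 12 gives 9 > 0. Violating.
Others bid (2, 2, 2, 16): truth gives 0; bid 16 gives 9 > 0. Violating.
Others bid (2, 2, 7, 12): truth gives 0; bid 12 gives 4 > 0. Violating.
Others bid (2, 2, 7, 16): truth gives 0; bid 16 gives 4 > 0. Violating.
Others bid (2, 2, 2, 2): truth gives 9; no alternative beats it.
Others bid (2, 2, 2, 7): truth gives 9; no alternative beats it.
(Checking all 625 profiles: 64 have a profitable deviation, 561 do not.)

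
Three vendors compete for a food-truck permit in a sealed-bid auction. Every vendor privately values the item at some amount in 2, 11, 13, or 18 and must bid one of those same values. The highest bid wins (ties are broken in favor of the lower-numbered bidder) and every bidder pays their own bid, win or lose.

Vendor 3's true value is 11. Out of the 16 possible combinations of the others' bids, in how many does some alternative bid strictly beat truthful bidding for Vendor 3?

15

Others bid (2, 11): truth gives -11; bid 2 gives -2 > -11. Violating.
Others bid (2, 13): truth gives -11; bid 2 gives -2 > -11. Violating.
Others bid (2, 18): truth gives -11; bid 2 gives -2 > -11. Violating.
Others bid (11, 2): truth gives -11; bid 2 gives -2 > -11. Violating.
Others bid (2, 2): truth gives 0; no alternative beats it.
(Checking all 16 profiles: 15 have a profitable deviation, 1 does not.)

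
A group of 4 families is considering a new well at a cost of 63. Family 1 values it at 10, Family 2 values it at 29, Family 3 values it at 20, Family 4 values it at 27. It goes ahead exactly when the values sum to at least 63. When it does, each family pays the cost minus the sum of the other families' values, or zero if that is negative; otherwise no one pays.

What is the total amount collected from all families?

10

Total value 86 ≥ cost 63, so it is built.
Family 1: others sum to 76; max(0, 63 - 76) = 0.
Family 2: others sum to 57; max(0, 63 - 57) = 6.
Family 3: others sum to 66; max(0, 63 - 66) = 0.
Family 4: others sum to 59; max(0, 63 - 59) = 4.
Total collected = 0 + 6 + 0 + 4 = 10.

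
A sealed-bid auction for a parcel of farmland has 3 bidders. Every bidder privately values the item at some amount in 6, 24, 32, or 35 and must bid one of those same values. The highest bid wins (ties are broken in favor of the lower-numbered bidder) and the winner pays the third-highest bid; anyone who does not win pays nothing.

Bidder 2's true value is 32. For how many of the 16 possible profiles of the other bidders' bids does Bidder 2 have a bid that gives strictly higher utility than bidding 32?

4

Others bid (6, 35): truth gives 0; bid 35 gives 26 > 0. Violating.
Others bid (24, 35): truth gives 0; bid 35 gives 8 > 0. Violating.
Others bid (32, 6): truth gives 0; bid 35 gives 26 > 0. Violating.
Others bid (32, 24): truth gives 0; bid 35 gives 8 > 0. Violating.
Others bid (6, 6): truth gives 26; no alternative beats it.
Others bid (6, 24): truth gives 26; no alternative beats it.
(Checking all 16 profiles: 4 have a profitable deviation, 12 do not.)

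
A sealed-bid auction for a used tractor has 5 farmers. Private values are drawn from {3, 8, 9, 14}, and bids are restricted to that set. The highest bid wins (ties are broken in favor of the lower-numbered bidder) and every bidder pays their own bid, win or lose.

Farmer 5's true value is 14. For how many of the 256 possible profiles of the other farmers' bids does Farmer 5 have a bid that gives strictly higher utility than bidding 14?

191

Others bid (3, 3, 3, 3): truth gives 0; bid 8 gives 6 > 0. Violating.
Others bid (3, 3, 3, 8): truth gives 0; bid 9 gives 5 > 0. Violating.
Others bid (3, 3, 3, 14): truth gives -14; bid 3 gives -3 > -14. Violating.
Others bid (3, 3, 8, 3): truth gives 0; bid 9 gives 5 > 0. Violating.
Others bid (3, 3, 3, 9): truth gives 0; no alternative beats it.
Others bid (3, 3, 8, 9): truth gives 0; no alternative beats it.
(Checking all 256 profiles: 191 have a profitable deviation, 65 do not.)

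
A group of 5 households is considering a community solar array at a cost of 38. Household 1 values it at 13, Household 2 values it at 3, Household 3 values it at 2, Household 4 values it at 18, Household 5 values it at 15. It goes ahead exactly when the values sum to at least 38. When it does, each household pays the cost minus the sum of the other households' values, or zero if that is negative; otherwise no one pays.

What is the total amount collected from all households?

7

Total value 51 ≥ cost 38, so it is built.
Household 1: others sum to 38; max(0, 38 - 38) = 0.
Household 2: others sum to 48; max(0, 38 - 48) = 0.
Household 3: others sum to 49; max(0, 38 - 49) = 0.
Household 4: others sum to 33; max(0, 38 - 33) = 5.
Household 5: others sum to 36; max(0, 38 - 36) = 2.
Total collected = 0 + 0 + 0 + 5 + 2 = 7.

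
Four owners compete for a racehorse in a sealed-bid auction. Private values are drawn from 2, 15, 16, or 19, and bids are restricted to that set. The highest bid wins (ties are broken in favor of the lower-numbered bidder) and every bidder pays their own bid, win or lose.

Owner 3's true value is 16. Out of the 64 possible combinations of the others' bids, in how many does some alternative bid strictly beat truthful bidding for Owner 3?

54

Others bid (2, 2, 2): truth gives 0; bid 15 gives 1 > 0. Violating.
Others bid (2, 2, 15): truth gives 0; bid 15 gives 1 > 0. Violating.
Others bid (2, 2, 19): truth gives -16; bid 2 gives -2 > -16. Violating.
Others bid (2, 15, 19): truth gives -16; bid 2 gives -2 > -16. Violating.
Others bid (2, 2, 16): truth gives 0; no alternative beats it.
Others bid (2, 15, 2): truth gives 0; no alternative beats it.
(Checking all 64 profiles: 54 have a profitable deviation, 10 do not.)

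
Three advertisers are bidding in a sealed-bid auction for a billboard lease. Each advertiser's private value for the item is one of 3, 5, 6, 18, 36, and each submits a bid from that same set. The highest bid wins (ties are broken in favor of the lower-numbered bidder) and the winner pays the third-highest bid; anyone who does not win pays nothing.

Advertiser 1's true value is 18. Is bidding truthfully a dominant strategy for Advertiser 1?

Consider the case where Advertiser 2 bids 3 and Advertiser 3 bids 36.
Truthful bid 18: loses, pays 0, utility 0.
Bid 36 instead: wins, pays 3, utility 18 - 3 = 15.
Since 15 > 0, bidding 36 is strictly better here, so truthful bidding is not dominant.

No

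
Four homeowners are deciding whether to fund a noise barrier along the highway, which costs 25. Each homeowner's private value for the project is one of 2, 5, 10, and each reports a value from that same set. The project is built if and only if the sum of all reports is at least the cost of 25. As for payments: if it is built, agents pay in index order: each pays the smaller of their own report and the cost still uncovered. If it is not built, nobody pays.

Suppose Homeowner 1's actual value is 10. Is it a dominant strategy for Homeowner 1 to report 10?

No

Consider the case where Homeowner 2 reports 2, Homeowner 3 reports 10 and Homeowner 4 reports 10.
Truthful report 10: project built, pays 10, utility 10 - 10 = 0.
Report 5 instead: project built, pays 5, utility 10 - 5 = 5.
Since 5 > 0, reporting 5 is strictly better here, so truthful reporting is not dominant.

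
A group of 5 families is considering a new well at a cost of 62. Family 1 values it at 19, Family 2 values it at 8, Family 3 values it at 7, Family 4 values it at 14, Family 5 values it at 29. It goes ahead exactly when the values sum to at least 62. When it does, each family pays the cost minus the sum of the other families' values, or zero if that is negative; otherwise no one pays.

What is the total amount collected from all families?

Total value 77 ≥ cost 62, so it is built.
Family 1: others sum to 58; max(0, 62 - 58) = 4.
Family 2: others sum to 69; max(0, 62 - 69) = 0.
Family 3: others sum to 70; max(0, 62 - 70) = 0.
Family 4: others sum to 63; max(0, 62 - 63) = 0.
Family 5: others sum to 48; max(0, 62 - 48) = 14.
Total collected = 4 + 0 + 0 + 0 + 14 = 18.

18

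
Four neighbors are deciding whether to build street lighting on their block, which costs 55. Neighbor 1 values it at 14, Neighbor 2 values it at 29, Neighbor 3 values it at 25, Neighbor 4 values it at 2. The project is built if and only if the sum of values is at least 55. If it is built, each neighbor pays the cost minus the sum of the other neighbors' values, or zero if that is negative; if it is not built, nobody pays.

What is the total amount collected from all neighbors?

Total value 70 ≥ cost 55, so it is built.
Neighbor 1: others sum to 56; max(0, 55 - 56) = 0.
Neighbor 2: others sum to 41; max(0, 55 - 41) = 14.
Neighbor 3: others sum to 45; max(0, 55 - 45) = 10.
Neighbor 4: others sum to 68; max(0, 55 - 68) = 0.
Total collected = 0 + 14 + 10 + 0 = 24.

24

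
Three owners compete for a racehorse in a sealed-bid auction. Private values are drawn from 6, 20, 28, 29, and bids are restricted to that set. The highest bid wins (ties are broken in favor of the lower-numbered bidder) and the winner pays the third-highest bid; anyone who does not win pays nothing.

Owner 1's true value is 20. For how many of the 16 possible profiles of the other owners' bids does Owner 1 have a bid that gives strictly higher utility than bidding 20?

4

Others bid (6, 28): truth gives 0; bid 28 gives 14 > 0. Violating.
Others bid (6, 29): truth gives 0; bid 29 gives 14 > 0. Violating.
Others bid (28, 6): truth gives 0; bid 28 gives 14 > 0. Violating.
Others bid (29, 6): truth gives 0; bid 29 gives 14 > 0. Violating.
Others bid (6, 6): truth gives 14; no alternative beats it.
Others bid (6, 20): truth gives 14; no alternative beats it.
(Checking all 16 profiles: 4 have a profitable deviation, 12 do not.)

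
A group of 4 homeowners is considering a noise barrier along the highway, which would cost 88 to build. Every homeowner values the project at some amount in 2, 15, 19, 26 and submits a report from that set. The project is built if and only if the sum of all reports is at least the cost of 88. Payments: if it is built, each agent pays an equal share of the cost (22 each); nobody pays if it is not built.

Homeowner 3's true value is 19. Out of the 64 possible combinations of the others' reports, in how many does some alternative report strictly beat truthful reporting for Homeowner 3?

Others report (19, 26, 26): truth gives -3; report 2 gives 0 > -3. Violating.
Others report (26, 19, 26): truth gives -3; report 2 gives 0 > -3. Violating.
Others report (26, 26, 19): truth gives -3; report 2 gives 0 > -3. Violating.
Others report (26, 26, 26): truth gives -3; report 2 gives 0 > -3. Violating.
Others report (2, 2, 2): truth gives 0; no alternative beats it.
Others report (2, 2, 15): truth gives 0; no alternative beats it.
(Checking all 64 profiles: 4 have a profitable deviation, 60 do not.)

4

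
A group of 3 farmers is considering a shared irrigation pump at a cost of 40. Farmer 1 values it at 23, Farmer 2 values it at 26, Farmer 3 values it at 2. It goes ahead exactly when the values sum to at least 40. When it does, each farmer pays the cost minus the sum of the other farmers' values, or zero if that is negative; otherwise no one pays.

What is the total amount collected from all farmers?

27

Total value 51 ≥ cost 40, so it is built.
Farmer 1: others sum to 28; max(0, 40 - 28) = 12.
Farmer 2: others sum to 25; max(0, 40 - 25) = 15.
Farmer 3: others sum to 49; max(0, 40 - 49) = 0.
Total collected = 12 + 15 + 0 = 27.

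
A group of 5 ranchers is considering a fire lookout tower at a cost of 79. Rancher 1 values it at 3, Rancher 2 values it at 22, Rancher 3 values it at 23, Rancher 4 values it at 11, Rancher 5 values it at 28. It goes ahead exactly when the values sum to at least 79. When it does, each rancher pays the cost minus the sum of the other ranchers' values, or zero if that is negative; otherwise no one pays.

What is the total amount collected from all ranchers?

Total value 87 ≥ cost 79, so it is built.
Rancher 1: others sum to 84; max(0, 79 - 84) = 0.
Rancher 2: others sum to 65; max(0, 79 - 65) = 14.
Rancher 3: others sum to 64; max(0, 79 - 64) = 15.
Rancher 4: others sum to 76; max(0, 79 - 76) = 3.
Rancher 5: others sum to 59; max(0, 79 - 59) = 20.
Total collected = 0 + 14 + 15 + 3 + 20 = 52.

52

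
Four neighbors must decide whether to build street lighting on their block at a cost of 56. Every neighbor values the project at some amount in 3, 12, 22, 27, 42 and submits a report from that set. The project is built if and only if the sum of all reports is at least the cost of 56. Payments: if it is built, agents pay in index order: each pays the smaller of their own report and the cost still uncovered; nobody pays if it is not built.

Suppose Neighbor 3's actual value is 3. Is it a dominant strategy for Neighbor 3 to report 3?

Yes

Check each profile of the others' reports and compare truth against every alternative report.
Others report (3, 3, 42): truth gives 0, best alternative gives -9.
Others report (3, 12, 42): truth gives 0, best alternative gives -9.
Others report (3, 22, 22): truth gives 0, best alternative gives -9.
Others report (3, 22, 27): truth gives 0, best alternative gives -9.
Others report (3, 22, 42): truth gives 0, best alternative gives -9.
Others report (3, 27, 22): truth gives 0, best alternative gives -9.
(Remaining 119 profiles checked similarly; truth is weakly best in each.)
In every case the truthful report is at least as good as any alternative, so it is a dominant strategy.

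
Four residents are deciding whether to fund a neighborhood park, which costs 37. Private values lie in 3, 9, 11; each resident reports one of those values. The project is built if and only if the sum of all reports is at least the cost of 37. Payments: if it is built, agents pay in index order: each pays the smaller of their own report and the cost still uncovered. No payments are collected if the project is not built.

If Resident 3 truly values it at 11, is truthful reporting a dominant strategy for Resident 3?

Consider the case where Resident 1 reports 9, Resident 2 reports 9 and Resident 4 reports 11.
Truthful report 11: project built, pays 11, utility 11 - 11 = 0.
Report 9 instead: project built, pays 9, utility 11 - 9 = 2.
Since 2 > 0, reporting 9 is strictly better here, so truthful reporting is not dominant.

No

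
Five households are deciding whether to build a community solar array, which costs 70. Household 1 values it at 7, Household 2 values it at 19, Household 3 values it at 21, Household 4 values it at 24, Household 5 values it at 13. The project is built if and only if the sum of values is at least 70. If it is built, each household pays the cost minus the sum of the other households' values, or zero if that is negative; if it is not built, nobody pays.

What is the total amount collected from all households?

22

Total value 84 ≥ cost 70, so it is built.
Household 1: others sum to 77; max(0, 70 - 77) = 0.
Household 2: others sum to 65; max(0, 70 - 65) = 5.
Household 3: others sum to 63; max(0, 70 - 63) = 7.
Household 4: others sum to 60; max(0, 70 - 60) = 10.
Household 5: others sum to 71; max(0, 70 - 71) = 0.
Total collected = 0 + 5 + 7 + 10 + 0 = 22.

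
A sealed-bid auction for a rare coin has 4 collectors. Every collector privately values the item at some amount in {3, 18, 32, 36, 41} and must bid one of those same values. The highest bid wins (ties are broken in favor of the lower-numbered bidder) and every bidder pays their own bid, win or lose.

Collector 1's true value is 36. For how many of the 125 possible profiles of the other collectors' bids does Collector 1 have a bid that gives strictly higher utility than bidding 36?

88

Others bid (3, 3, 3): truth gives 0; bid 3 gives 33 > 0. Violating.
Others bid (3, 3, 18): truth gives 0; bid 18 gives 18 > 0. Violating.
Others bid (3, 3, 32): truth gives 0; bid 32 gives 4 > 0. Violating.
Others bid (3, 3, 41): truth gives -36; bid 3 gives -3 > -36. Violating.
Others bid (3, 3, 36): truth gives 0; no alternative beats it.
Others bid (3, 18, 36): truth gives 0; no alternative beats it.
(Checking all 125 profiles: 88 have a profitable deviation, 37 do not.)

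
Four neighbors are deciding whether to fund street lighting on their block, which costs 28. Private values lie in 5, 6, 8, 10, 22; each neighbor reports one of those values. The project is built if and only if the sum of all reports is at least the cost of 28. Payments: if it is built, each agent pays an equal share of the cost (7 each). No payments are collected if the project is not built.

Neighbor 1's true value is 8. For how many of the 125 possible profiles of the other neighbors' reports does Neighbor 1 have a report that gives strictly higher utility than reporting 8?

17

Others report (5, 5, 5): truth gives 0; report 22 gives 1 > 0. Violating.
Others report (5, 5, 6): truth gives 0; report 22 gives 1 > 0. Violating.
Others report (5, 5, 8): truth gives 0; report 10 gives 1 > 0. Violating.
Others report (5, 6, 5): truth gives 0; report 22 gives 1 > 0. Violating.
Others report (5, 5, 10): truth gives 1; no alternative beats it.
Others report (5, 5, 22): truth gives 1; no alternative beats it.
(Checking all 125 profiles: 17 have a profitable deviation, 108 do not.)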